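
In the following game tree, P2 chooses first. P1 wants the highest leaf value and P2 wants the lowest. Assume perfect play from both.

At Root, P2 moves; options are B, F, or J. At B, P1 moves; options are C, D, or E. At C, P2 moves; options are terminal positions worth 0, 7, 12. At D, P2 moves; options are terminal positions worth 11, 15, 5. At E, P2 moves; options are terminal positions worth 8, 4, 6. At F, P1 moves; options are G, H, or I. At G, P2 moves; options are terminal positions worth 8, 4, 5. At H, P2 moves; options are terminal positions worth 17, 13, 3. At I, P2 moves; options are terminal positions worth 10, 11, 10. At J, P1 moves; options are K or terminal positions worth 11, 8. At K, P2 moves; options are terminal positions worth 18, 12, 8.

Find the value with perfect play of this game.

C (P2): min(0, 7, 12) = 0
D (P2): min(11, 15, 5) = 5
E (P2): min(8, 4, 6) = 4
B (P1): max(0, 5, 4) = 5
G (P2): min(8, 4, 5) = 4
H (P2): min(17, 13, 3) = 3
I (P2): min(10, 11, 10) = 10
F (P1): max(4, 3, 10) = 10
K (P2): min(18, 12, 8) = 8
J (P1): max(8, 11, 8) = 11
Root (P2): min(5, 10, 11) = 5

5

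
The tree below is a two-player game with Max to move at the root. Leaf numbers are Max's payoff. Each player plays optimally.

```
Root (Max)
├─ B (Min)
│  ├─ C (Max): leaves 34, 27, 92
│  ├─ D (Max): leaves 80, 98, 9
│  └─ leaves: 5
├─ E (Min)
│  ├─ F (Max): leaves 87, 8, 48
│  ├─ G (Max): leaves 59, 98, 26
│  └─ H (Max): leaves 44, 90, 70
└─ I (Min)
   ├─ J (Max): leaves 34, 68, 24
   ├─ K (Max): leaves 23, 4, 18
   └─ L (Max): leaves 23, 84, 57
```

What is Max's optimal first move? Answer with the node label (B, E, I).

C (Max): max(34, 27, 92) = 92
D (Max): max(80, 98, 9) = 98
B (Min): min(92, 98, 5) = 5
F (Max): max(87, 8, 48) = 87
G (Max): max(59, 98, 26) = 98
H (Max): max(44, 90, 70) = 90
E (Min): min(87, 98, 90) = 87
J (Max): max(34, 68, 24) = 68
K (Max): max(23, 4, 18) = 23
L (Max): max(23, 84, 57) = 84
I (Min): min(68, 23, 84) = 23
Root (Max): max(5, 87, 23) = 87
Max picks the child with the highest value: E (value 87).

E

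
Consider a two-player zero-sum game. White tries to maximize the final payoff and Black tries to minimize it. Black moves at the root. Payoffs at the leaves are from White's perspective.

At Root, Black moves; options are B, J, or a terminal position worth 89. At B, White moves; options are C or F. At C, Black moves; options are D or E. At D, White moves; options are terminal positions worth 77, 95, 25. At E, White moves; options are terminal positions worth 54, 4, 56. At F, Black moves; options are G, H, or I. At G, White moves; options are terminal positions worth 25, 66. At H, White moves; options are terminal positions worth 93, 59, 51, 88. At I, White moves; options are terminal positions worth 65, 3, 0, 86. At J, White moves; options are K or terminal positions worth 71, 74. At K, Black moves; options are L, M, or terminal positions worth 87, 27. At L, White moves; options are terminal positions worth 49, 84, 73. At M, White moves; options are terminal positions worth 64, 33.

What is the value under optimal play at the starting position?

D (White): max(77, 95, 25) = 95
E (White): max(54, 4, 56) = 56
C (Black): min(95, 56) = 56
G (White): max(25, 66) = 66
H (White): max(93, 59, 51, 88) = 93
I (White): max(65, 3, 0, 86) = 86
F (Black): min(66, 93, 86) = 66
B (White): max(56, 66) = 66
L (White): max(49, 84, 73) = 84
M (White): max(64, 33) = 64
K (Black): min(84, 64, 87, 27) = 27
J (White): max(27, 71, 74) = 74
Root (Black): min(66, 74, 89) = 66

66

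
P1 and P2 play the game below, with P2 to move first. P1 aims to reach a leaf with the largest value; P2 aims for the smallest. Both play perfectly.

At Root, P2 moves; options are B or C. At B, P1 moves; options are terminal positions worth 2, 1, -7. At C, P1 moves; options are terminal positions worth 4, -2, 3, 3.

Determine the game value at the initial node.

B (P1): max(2, 1, -7) = 2
C (P1): max(4, -2, 3, 3) = 4
Root (P2): min(2, 4) = 2

2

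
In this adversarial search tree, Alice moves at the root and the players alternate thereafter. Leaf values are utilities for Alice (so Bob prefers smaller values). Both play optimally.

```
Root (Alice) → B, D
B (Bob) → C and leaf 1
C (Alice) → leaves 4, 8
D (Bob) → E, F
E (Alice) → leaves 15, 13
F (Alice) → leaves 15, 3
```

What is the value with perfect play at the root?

C (Alice): max(4, 8) = 8
B (Bob): min(8, 1) = 1
E (Alice): max(15, 13) = 15
F (Alice): max(15, 3) = 15
D (Bob): min(15, 15) = 15
Root (Alice): max(1, 15) = 15

15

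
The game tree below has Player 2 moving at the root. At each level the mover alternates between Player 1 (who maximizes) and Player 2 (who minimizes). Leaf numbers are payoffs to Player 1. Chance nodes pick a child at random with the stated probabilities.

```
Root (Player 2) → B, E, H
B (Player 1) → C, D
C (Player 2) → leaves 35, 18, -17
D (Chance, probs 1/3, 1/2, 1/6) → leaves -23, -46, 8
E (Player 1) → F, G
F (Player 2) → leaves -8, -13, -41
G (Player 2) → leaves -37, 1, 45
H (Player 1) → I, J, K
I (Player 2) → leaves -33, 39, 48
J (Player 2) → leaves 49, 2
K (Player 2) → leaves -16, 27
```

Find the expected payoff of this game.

C (Player 2): min(35, 18, -17) = -17
D (Chance): 1/3·-23 + 1/2·-46 + 1/6·8 = -29.33
B (Player 1): max(-17, -29.33) = -17
F (Player 2): min(-8, -13, -41) = -41
G (Player 2): min(-37, 1, 45) = -37
E (Player 1): max(-41, -37) = -37
I (Player 2): min(-33, 39, 48) = -33
J (Player 2): min(49, 2) = 2
K (Player 2): min(-16, 27) = -16
H (Player 1): max(-33, 2, -16) = 2
Root (Player 2): min(-17, -37, 2) = -37

-37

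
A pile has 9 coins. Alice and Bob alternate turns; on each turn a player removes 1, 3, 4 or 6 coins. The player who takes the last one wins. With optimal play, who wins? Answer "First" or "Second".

Second

W/L table (W = player to move can force a win):
i:   0  1  2  3  4  5  6  7  8  9
     L  W  L  W  W  W  W  L  W  L
Position 9 is L, so the second player wins.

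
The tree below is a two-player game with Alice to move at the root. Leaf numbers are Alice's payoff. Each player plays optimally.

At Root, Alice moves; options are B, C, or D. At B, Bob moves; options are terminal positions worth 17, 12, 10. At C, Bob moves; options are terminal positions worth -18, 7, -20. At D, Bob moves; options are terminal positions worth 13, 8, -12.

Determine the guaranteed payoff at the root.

B (Bob): min(17, 12, 10) = 10
C (Bob): min(-18, 7, -20) = -20
D (Bob): min(13, 8, -12) = -12
Root (Alice): max(10, -20, -12) = 10

10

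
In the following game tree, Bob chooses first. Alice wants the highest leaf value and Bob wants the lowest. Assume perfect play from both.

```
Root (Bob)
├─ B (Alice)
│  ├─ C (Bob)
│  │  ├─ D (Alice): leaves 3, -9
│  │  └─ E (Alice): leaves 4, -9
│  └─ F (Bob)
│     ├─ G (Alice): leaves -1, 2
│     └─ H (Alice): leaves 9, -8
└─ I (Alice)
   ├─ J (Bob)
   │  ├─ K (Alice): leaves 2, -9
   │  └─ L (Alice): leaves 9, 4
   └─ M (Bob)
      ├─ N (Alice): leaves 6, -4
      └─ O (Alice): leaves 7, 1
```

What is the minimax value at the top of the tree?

3

D (Alice): max(3, -9) = 3
E (Alice): max(4, -9) = 4
C (Bob): min(3, 4) = 3
G (Alice): max(-1, 2) = 2
H (Alice): max(9, -8) = 9
F (Bob): min(2, 9) = 2
B (Alice): max(3, 2) = 3
K (Alice): max(2, -9) = 2
L (Alice): max(9, 4) = 9
J (Bob): min(2, 9) = 2
N (Alice): max(6, -4) = 6
O (Alice): max(7, 1) = 7
M (Bob): min(6, 7) = 6
I (Alice): max(2, 6) = 6
Root (Bob): min(3, 6) = 3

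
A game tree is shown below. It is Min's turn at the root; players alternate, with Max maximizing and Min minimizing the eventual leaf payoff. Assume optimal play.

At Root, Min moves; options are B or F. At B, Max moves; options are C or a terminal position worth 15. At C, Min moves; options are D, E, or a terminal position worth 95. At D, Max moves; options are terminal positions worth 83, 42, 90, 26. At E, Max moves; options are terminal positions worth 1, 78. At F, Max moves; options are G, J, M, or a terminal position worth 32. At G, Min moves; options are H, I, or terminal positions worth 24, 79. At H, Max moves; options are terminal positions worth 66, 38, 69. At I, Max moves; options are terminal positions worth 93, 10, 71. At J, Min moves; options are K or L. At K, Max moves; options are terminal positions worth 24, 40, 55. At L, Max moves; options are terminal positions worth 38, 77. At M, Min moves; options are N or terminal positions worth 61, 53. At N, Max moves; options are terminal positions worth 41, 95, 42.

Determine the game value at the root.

55

D (Max): max(83, 42, 90, 26) = 90
E (Max): max(1, 78) = 78
C (Min): min(90, 78, 95) = 78
B (Max): max(78, 15) = 78
H (Max): max(66, 38, 69) = 69
I (Max): max(93, 10, 71) = 93
G (Min): min(69, 93, 24, 79) = 24
K (Max): max(24, 40, 55) = 55
L (Max): max(38, 77) = 77
J (Min): min(55, 77) = 55
N (Max): max(41, 95, 42) = 95
M (Min): min(95, 61, 53) = 53
F (Max): max(24, 55, 53, 32) = 55
Root (Min): min(78, 55) = 55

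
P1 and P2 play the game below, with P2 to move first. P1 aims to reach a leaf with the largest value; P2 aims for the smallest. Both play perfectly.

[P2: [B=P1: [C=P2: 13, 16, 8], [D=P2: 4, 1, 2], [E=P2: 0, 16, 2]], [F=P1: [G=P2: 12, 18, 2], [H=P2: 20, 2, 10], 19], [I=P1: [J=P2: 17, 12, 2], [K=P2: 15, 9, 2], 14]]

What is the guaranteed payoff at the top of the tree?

C (P2): min(13, 16, 8) = 8
D (P2): min(4, 1, 2) = 1
E (P2): min(0, 16, 2) = 0
B (P1): max(8, 1, 0) = 8
G (P2): min(12, 18, 2) = 2
H (P2): min(20, 2, 10) = 2
F (P1): max(2, 2, 19) = 19
J (P2): min(17, 12, 2) = 2
K (P2): min(15, 9, 2) = 2
I (P1): max(2, 2, 14) = 14
Root (P2): min(8, 19, 14) = 8

8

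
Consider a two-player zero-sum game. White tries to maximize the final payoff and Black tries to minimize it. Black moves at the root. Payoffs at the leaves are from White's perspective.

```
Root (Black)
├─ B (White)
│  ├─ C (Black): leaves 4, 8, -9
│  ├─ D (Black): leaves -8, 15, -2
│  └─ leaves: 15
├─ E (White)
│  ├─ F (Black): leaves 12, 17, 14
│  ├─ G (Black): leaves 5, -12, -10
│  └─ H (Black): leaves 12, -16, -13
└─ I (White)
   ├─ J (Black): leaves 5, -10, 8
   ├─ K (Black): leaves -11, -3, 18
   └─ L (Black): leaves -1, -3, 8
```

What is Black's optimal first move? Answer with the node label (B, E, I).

I

C (Black): min(4, 8, -9) = -9
D (Black): min(-8, 15, -2) = -8
B (White): max(-9, -8, 15) = 15
F (Black): min(12, 17, 14) = 12
G (Black): min(5, -12, -10) = -12
H (Black): min(12, -16, -13) = -16
E (White): max(12, -12, -16) = 12
J (Black): min(5, -10, 8) = -10
K (Black): min(-11, -3, 18) = -11
L (Black): min(-1, -3, 8) = -3
I (White): max(-10, -11, -3) = -3
Root (Black): min(15, 12, -3) = -3
Black picks the child with the lowest value: I (value -3).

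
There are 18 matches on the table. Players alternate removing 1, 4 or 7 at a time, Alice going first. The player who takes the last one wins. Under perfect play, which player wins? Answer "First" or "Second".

Second

W/L table (W = player to move can force a win):
i:   0  1  2  3  4  5  6  7  8  9 10 11 12 13 14 15 16 17 18
     L  W  L  W  W  L  W  W  L  W  L  W  W  L  W  W  L  W  L
Position 18 is L, so the second player wins.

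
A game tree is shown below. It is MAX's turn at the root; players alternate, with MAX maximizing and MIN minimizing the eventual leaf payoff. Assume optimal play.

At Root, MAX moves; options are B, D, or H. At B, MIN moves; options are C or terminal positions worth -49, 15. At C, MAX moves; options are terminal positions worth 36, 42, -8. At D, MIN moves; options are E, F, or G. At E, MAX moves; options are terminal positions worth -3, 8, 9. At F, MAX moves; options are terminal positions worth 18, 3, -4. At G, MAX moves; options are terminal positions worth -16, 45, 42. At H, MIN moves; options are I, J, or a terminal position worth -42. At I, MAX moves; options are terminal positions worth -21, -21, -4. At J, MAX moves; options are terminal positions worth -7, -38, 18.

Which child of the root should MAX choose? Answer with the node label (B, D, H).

D

C (MAX): max(36, 42, -8) = 42
B (MIN): min(42, -49, 15) = -49
E (MAX): max(-3, 8, 9) = 9
F (MAX): max(18, 3, -4) = 18
G (MAX): max(-16, 45, 42) = 45
D (MIN): min(9, 18, 45) = 9
I (MAX): max(-21, -21, -4) = -4
J (MAX): max(-7, -38, 18) = 18
H (MIN): min(-4, 18, -42) = -42
Root (MAX): max(-49, 9, -42) = 9
MAX picks the child with the highest value: D (value 9).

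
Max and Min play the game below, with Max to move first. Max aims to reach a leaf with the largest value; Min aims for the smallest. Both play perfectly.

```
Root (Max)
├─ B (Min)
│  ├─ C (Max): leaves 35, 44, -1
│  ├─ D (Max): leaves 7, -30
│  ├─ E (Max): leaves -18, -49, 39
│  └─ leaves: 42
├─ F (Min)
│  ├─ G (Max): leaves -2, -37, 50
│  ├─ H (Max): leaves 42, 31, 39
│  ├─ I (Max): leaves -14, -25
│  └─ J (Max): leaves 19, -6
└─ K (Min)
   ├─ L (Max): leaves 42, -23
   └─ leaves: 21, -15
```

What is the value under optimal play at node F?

G: max(-2, -37, 50) = 50
H: max(42, 31, 39) = 42
I: max(-14, -25) = -14
J: max(19, -6) = 19
F: min(50, 42, -14, 19) = -14

-14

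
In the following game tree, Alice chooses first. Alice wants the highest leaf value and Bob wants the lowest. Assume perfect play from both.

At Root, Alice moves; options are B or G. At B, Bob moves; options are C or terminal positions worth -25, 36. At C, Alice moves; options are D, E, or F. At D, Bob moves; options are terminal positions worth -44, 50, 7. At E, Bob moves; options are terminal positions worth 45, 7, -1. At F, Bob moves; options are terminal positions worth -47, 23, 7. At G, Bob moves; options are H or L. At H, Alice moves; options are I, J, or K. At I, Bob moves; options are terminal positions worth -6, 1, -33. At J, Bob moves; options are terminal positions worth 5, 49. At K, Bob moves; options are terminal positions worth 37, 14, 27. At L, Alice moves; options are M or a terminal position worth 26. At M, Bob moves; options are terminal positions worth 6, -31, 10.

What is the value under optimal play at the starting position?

14

D (Bob): min(-44, 50, 7) = -44
E (Bob): min(45, 7, -1) = -1
F (Bob): min(-47, 23, 7) = -47
C (Alice): max(-44, -1, -47) = -1
B (Bob): min(-1, -25, 36) = -25
I (Bob): min(-6, 1, -33) = -33
J (Bob): min(5, 49) = 5
K (Bob): min(37, 14, 27) = 14
H (Alice): max(-33, 5, 14) = 14
M (Bob): min(6, -31, 10) = -31
L (Alice): max(-31, 26) = 26
G (Bob): min(14, 26) = 14
Root (Alice): max(-25, 14) = 14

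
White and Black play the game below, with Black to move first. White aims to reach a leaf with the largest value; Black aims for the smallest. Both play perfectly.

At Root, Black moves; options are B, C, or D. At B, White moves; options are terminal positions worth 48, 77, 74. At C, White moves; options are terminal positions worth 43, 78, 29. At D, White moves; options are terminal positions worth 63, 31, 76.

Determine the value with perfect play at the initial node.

76

B (White): max(48, 77, 74) = 77
C (White): max(43, 78, 29) = 78
D (White): max(63, 31, 76) = 76
Root (Black): min(77, 78, 76) = 76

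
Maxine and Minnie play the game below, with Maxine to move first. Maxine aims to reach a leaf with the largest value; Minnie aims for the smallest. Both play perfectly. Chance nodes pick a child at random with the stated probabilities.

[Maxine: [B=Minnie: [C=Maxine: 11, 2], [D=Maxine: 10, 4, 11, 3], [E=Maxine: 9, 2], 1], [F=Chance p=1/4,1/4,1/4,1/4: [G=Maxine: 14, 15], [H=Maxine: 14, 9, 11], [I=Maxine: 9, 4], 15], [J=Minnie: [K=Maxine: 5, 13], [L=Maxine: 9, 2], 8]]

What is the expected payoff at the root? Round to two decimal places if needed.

C (Maxine): max(11, 2) = 11
D (Maxine): max(10, 4, 11, 3) = 11
E (Maxine): max(9, 2) = 9
B (Minnie): min(11, 11, 9, 1) = 1
G (Maxine): max(14, 15) = 15
H (Maxine): max(14, 9, 11) = 14
I (Maxine): max(9, 4) = 9
F (Chance): 1/4·15 + 1/4·14 + 1/4·9 + 1/4·15 = 13.25
K (Maxine): max(5, 13) = 13
L (Maxine): max(9, 2) = 9
J (Minnie): min(13, 9, 8) = 8
Root (Maxine): max(1, 13.25, 8) = 13.25

13.25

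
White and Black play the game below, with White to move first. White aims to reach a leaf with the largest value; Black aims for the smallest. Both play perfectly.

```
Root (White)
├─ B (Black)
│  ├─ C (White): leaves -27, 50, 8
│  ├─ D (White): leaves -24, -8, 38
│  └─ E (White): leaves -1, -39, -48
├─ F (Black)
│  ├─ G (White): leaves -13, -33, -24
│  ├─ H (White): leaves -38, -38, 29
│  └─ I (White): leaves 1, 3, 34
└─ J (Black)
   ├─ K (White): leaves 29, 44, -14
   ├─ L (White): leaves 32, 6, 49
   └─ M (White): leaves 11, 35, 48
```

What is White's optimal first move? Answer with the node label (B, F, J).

J

C (White): max(-27, 50, 8) = 50
D (White): max(-24, -8, 38) = 38
E (White): max(-1, -39, -48) = -1
B (Black): min(50, 38, -1) = -1
G (White): max(-13, -33, -24) = -13
H (White): max(-38, -38, 29) = 29
I (White): max(1, 3, 34) = 34
F (Black): min(-13, 29, 34) = -13
K (White): max(29, 44, -14) = 44
L (White): max(32, 6, 49) = 49
M (White): max(11, 35, 48) = 48
J (Black): min(44, 49, 48) = 44
Root (White): max(-1, -13, 44) = 44
White picks the child with the highest value: J (value 44).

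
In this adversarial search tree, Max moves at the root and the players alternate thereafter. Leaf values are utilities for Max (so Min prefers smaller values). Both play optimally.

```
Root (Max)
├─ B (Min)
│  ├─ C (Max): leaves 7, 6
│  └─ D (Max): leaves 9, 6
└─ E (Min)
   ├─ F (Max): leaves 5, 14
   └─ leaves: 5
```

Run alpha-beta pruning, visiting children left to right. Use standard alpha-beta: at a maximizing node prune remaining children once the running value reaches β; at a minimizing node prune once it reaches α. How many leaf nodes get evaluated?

C [α=-∞,β=+∞]: v=7
D [α=-∞,β=7]: v=9 after child 1 ≥ β → β-cutoff, skip 1
B [α=-∞,β=+∞]: v=7
F [α=7,β=+∞]: v=14
E [α=7,β=+∞]: v=5
Root [α=-∞,β=+∞]: v=7
Leaves evaluated: 6 of 7.

6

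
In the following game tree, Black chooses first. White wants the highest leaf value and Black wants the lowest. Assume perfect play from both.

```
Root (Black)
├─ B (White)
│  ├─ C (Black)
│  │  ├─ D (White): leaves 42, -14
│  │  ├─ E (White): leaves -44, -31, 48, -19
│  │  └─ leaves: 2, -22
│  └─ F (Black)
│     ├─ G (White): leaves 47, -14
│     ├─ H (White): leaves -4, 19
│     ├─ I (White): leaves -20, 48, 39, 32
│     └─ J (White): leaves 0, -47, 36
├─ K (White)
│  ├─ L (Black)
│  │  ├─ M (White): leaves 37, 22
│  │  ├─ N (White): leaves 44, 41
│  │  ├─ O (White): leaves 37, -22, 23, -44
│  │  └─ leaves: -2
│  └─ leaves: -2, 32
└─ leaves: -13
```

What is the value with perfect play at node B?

D: max(42, -14) = 42
E: max(-44, -31, 48, -19) = 48
C: min(42, 48, 2, -22) = -22
G: max(47, -14) = 47
H: max(-4, 19) = 19
I: max(-20, 48, 39, 32) = 48
J: max(0, -47, 36) = 36
F: min(47, 19, 48, 36) = 19
B: max(-22, 19) = 19

19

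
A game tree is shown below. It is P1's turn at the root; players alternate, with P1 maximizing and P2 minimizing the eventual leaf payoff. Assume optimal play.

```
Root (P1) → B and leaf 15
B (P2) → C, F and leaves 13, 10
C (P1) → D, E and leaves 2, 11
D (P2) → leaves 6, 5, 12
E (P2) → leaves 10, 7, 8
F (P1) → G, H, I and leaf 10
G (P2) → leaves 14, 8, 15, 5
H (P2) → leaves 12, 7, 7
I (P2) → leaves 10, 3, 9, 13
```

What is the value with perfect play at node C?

11

D: min(6, 5, 12) = 5
E: min(10, 7, 8) = 7
C: max(5, 7, 2, 11) = 11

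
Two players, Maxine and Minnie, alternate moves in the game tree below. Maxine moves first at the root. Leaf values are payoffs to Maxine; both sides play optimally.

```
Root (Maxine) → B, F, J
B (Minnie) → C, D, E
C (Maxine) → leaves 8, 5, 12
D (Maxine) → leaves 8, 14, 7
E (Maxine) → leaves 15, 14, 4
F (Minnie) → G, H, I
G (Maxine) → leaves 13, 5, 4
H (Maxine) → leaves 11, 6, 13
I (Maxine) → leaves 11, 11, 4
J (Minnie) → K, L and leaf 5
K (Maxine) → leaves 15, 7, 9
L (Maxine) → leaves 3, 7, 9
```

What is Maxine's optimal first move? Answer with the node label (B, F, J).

B

C (Maxine): max(8, 5, 12) = 12
D (Maxine): max(8, 14, 7) = 14
E (Maxine): max(15, 14, 4) = 15
B (Minnie): min(12, 14, 15) = 12
G (Maxine): max(13, 5, 4) = 13
H (Maxine): max(11, 6, 13) = 13
I (Maxine): max(11, 11, 4) = 11
F (Minnie): min(13, 13, 11) = 11
K (Maxine): max(15, 7, 9) = 15
L (Maxine): max(3, 7, 9) = 9
J (Minnie): min(15, 9, 5) = 5
Root (Maxine): max(12, 11, 5) = 12
Maxine picks the child with the highest value: B (value 12).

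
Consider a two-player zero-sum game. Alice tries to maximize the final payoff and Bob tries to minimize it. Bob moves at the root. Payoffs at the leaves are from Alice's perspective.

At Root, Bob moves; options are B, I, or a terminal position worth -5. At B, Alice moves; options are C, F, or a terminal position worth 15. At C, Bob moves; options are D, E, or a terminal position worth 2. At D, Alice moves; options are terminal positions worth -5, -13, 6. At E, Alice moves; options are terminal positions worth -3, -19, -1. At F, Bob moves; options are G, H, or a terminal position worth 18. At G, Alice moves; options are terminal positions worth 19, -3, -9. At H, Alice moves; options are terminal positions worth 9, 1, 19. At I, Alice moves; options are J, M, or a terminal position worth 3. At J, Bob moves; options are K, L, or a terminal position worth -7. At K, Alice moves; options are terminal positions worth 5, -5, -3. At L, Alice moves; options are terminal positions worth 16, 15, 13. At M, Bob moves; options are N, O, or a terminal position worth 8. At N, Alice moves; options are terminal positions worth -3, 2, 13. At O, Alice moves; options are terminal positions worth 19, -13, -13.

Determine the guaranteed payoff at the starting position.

D (Alice): max(-5, -13, 6) = 6
E (Alice): max(-3, -19, -1) = -1
C (Bob): min(6, -1, 2) = -1
G (Alice): max(19, -3, -9) = 19
H (Alice): max(9, 1, 19) = 19
F (Bob): min(19, 19, 18) = 18
B (Alice): max(-1, 18, 15) = 18
K (Alice): max(5, -5, -3) = 5
L (Alice): max(16, 15, 13) = 16
J (Bob): min(5, 16, -7) = -7
N (Alice): max(-3, 2, 13) = 13
O (Alice): max(19, -13, -13) = 19
M (Bob): min(13, 19, 8) = 8
I (Alice): max(-7, 8, 3) = 8
Root (Bob): min(18, 8, -5) = -5

-5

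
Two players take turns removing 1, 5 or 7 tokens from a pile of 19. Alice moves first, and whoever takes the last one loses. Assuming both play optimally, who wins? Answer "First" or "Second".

Second

Compute winning (W) and losing (L) positions by backward induction:
i:   0  1  2  3  4  5  6  7  8  9 10 11 12 13 14 15 16 17 18 19
     W  L  W  L  W  L  W  L  W  L  W  L  W  L  W  L  W  L  W  L
Position 19 is L, so the second player wins.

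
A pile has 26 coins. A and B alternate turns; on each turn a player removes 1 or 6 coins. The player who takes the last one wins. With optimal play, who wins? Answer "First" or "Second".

First

Positions where the player to move wins (W) vs loses (L):
i:   0  1  2  3  4  5  6  7  8  9 10 11 12 13 14 15 16 17 18 19 20 21 22 23 24 25 26
     L  W  L  W  L  W  W  L  W  L  W  L  W  W  L  W  L  W  L  W  W  L  W  L  W  L  W
Position 26 is W, so the first player wins.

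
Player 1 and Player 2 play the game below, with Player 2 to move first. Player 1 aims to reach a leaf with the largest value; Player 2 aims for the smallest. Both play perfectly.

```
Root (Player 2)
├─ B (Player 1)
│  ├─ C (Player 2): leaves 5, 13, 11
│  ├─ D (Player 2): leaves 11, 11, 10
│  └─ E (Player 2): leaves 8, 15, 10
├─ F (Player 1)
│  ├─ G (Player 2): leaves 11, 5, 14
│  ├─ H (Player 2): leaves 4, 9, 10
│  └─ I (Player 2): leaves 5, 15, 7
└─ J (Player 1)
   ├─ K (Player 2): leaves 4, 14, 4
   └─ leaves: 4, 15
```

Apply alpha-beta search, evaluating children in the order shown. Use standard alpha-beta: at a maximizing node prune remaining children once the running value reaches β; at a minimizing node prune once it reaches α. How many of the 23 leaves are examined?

C [α=-∞,β=+∞]: v=5
D [α=5,β=+∞]: v=10
E [α=10,β=+∞]: v=8 after child 1 ≤ α → α-cutoff, skip 2
B [α=-∞,β=+∞]: v=10
G [α=-∞,β=10]: v=5
H [α=5,β=10]: v=4 after child 1 ≤ α → α-cutoff, skip 2
I [α=5,β=10]: v=5 after child 1 ≤ α → α-cutoff, skip 2
F [α=-∞,β=10]: v=5
K [α=-∞,β=5]: v=4
J [α=-∞,β=5]: v=15
Root [α=-∞,β=+∞]: v=5
Leaves evaluated: 17 of 23.

17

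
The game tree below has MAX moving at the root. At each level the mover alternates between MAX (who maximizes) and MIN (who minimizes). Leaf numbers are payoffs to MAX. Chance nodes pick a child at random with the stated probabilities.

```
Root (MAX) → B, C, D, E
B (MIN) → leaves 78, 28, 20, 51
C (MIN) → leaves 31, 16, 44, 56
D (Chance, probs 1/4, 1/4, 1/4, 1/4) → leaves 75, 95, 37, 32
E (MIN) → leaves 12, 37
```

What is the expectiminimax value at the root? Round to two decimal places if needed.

59.75

B (MIN): min(78, 28, 20, 51) = 20
C (MIN): min(31, 16, 44, 56) = 16
D (Chance): 1/4·75 + 1/4·95 + 1/4·37 + 1/4·32 = 59.75
E (MIN): min(12, 37) = 12
Root (MAX): max(20, 16, 59.75, 12) = 59.75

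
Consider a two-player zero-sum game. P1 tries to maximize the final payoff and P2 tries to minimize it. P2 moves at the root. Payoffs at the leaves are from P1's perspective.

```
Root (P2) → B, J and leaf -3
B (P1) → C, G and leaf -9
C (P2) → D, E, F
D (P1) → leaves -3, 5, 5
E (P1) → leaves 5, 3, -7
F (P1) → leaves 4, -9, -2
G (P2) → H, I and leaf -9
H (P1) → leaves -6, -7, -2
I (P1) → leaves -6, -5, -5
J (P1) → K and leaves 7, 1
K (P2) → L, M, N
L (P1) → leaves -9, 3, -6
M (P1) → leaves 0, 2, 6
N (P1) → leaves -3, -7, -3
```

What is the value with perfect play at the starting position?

-3

D (P1): max(-3, 5, 5) = 5
E (P1): max(5, 3, -7) = 5
F (P1): max(4, -9, -2) = 4
C (P2): min(5, 5, 4) = 4
H (P1): max(-6, -7, -2) = -2
I (P1): max(-6, -5, -5) = -5
G (P2): min(-2, -5, -9) = -9
B (P1): max(4, -9, -9) = 4
L (P1): max(-9, 3, -6) = 3
M (P1): max(0, 2, 6) = 6
N (P1): max(-3, -7, -3) = -3
K (P2): min(3, 6, -3) = -3
J (P1): max(-3, 7, 1) = 7
Root (P2): min(4, 7, -3) = -3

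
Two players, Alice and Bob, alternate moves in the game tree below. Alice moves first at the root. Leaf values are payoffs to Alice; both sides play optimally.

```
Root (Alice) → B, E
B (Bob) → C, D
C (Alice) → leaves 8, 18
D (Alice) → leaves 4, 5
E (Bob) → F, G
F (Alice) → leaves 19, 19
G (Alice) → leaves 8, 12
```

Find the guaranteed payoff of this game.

12

C (Alice): max(8, 18) = 18
D (Alice): max(4, 5) = 5
B (Bob): min(18, 5) = 5
F (Alice): max(19, 19) = 19
G (Alice): max(8, 12) = 12
E (Bob): min(19, 12) = 12
Root (Alice): max(5, 12) = 12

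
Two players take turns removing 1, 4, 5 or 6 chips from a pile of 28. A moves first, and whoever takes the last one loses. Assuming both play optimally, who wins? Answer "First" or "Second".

i:   0  1  2  3  4  5  6  7  8  9 10 11 12 13 14 15 16 17 18 19 20 21 22 23 24 25 26 27 28
     W  L  W  L  W  W  W  W  W  W  L  W  L  W  W  W  W  W  W  L  W  L  W  W  W  W  W  W  L
Position 28 is L, so the second player wins.

Second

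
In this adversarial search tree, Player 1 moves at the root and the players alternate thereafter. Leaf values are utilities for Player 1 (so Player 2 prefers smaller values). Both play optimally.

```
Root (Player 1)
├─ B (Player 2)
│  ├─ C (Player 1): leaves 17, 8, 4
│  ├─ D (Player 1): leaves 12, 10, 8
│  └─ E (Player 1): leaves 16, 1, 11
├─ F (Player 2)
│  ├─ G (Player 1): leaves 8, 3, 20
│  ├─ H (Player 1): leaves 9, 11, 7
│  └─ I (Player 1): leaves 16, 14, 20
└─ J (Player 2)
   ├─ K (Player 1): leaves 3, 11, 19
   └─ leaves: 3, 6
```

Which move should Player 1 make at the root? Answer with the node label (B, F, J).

C (Player 1): max(17, 8, 4) = 17
D (Player 1): max(12, 10, 8) = 12
E (Player 1): max(16, 1, 11) = 16
B (Player 2): min(17, 12, 16) = 12
G (Player 1): max(8, 3, 20) = 20
H (Player 1): max(9, 11, 7) = 11
I (Player 1): max(16, 14, 20) = 20
F (Player 2): min(20, 11, 20) = 11
K (Player 1): max(3, 11, 19) = 19
J (Player 2): min(19, 3, 6) = 3
Root (Player 1): max(12, 11, 3) = 12
Player 1 picks the child with the highest value: B (value 12).

B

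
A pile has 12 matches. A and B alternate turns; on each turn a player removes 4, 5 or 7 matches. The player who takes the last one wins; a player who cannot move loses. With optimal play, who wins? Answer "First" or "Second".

Compute winning (W) and losing (L) positions by backward induction:
i:   0  1  2  3  4  5  6  7  8  9 10 11 12
     L  L  L  L  W  W  W  W  W  W  W  L  L
Position 12 is L, so the second player wins.

Second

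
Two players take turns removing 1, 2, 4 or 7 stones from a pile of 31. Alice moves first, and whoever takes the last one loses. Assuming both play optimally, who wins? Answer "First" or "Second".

Second

Compute winning (W) and losing (L) positions by backward induction:
i:   0  1  2  3  4  5  6  7  8  9 10 11 12 13 14 15 16 17 18 19 20 21 22 23 24 25 26 27 28 29 30 31
     W  L  W  W  L  W  W  L  W  W  L  W  W  L  W  W  L  W  W  L  W  W  L  W  W  L  W  W  L  W  W  L
Position 31 is L, so the second player wins.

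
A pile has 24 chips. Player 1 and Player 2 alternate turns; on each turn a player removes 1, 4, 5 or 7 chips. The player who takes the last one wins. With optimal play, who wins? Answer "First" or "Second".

Second

Compute winning (W) and losing (L) positions by backward induction:
i:   0  1  2  3  4  5  6  7  8  9 10 11 12 13 14 15 16 17 18 19 20 21 22 23 24
     L  W  L  W  W  W  W  W  L  W  L  W  W  W  W  W  L  W  L  W  W  W  W  W  L
Position 24 is L, so the second player wins.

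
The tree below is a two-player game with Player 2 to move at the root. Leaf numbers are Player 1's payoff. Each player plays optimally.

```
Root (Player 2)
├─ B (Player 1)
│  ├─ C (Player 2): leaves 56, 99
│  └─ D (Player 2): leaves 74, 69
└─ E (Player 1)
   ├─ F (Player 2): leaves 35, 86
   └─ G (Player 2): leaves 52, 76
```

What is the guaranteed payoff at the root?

C (Player 2): min(56, 99) = 56
D (Player 2): min(74, 69) = 69
B (Player 1): max(56, 69) = 69
F (Player 2): min(35, 86) = 35
G (Player 2): min(52, 76) = 52
E (Player 1): max(35, 52) = 52
Root (Player 2): min(69, 52) = 52

52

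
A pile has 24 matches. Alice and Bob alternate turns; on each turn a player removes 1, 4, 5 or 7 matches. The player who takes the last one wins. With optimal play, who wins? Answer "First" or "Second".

i:   0  1  2  3  4  5  6  7  8  9 10 11 12 13 14 15 16 17 18 19 20 21 22 23 24
     L  W  L  W  W  W  W  W  L  W  L  W  W  W  W  W  L  W  L  W  W  W  W  W  L
Position 24 is L, so the second player wins.

Second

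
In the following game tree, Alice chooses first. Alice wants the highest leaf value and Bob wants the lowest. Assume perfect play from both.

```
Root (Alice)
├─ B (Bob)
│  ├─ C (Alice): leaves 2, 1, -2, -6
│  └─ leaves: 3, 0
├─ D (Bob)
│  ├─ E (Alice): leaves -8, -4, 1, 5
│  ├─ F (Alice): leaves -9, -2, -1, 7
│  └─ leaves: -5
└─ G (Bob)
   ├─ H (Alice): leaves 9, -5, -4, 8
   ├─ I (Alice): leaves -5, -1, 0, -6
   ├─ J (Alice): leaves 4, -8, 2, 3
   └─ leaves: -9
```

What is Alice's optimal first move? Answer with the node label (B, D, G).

B

C (Alice): max(2, 1, -2, -6) = 2
B (Bob): min(2, 3, 0) = 0
E (Alice): max(-8, -4, 1, 5) = 5
F (Alice): max(-9, -2, -1, 7) = 7
D (Bob): min(5, 7, -5) = -5
H (Alice): max(9, -5, -4, 8) = 9
I (Alice): max(-5, -1, 0, -6) = 0
J (Alice): max(4, -8, 2, 3) = 4
G (Bob): min(9, 0, 4, -9) = -9
Root (Alice): max(0, -5, -9) = 0
Alice picks the child with the highest value: B (value 0).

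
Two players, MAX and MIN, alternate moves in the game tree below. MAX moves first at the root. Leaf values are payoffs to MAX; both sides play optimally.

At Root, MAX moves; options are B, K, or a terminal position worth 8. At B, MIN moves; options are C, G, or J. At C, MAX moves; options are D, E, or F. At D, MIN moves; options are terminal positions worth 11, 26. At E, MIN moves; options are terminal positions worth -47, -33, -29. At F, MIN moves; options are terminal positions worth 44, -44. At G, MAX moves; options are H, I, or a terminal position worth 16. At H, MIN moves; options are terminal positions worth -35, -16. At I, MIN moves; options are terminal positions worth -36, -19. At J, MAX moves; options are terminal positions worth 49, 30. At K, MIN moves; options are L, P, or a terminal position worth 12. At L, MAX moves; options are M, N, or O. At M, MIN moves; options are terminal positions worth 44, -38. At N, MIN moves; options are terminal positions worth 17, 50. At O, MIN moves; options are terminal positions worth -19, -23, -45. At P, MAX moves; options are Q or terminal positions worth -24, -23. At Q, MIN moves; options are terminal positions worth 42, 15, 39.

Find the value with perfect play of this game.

D (MIN): min(11, 26) = 11
E (MIN): min(-47, -33, -29) = -47
F (MIN): min(44, -44) = -44
C (MAX): max(11, -47, -44) = 11
H (MIN): min(-35, -16) = -35
I (MIN): min(-36, -19) = -36
G (MAX): max(-35, -36, 16) = 16
J (MAX): max(49, 30) = 49
B (MIN): min(11, 16, 49) = 11
M (MIN): min(44, -38) = -38
N (MIN): min(17, 50) = 17
O (MIN): min(-19, -23, -45) = -45
L (MAX): max(-38, 17, -45) = 17
Q (MIN): min(42, 15, 39) = 15
P (MAX): max(15, -24, -23) = 15
K (MIN): min(17, 15, 12) = 12
Root (MAX): max(11, 12, 8) = 12

12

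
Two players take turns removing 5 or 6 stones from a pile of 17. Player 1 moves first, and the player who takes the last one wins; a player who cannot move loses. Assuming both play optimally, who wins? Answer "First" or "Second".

i:   0  1  2  3  4  5  6  7  8  9 10 11 12 13 14 15 16 17
     L  L  L  L  L  W  W  W  W  W  W  L  L  L  L  L  W  W
Position 17 is W, so the first player wins.

First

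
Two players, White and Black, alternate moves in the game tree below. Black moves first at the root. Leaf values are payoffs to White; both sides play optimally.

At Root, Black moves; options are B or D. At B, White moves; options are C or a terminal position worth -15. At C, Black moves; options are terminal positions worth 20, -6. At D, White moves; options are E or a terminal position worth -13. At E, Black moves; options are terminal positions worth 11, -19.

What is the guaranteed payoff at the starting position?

C (Black): min(20, -6) = -6
B (White): max(-6, -15) = -6
E (Black): min(11, -19) = -19
D (White): max(-19, -13) = -13
Root (Black): min(-6, -13) = -13

-13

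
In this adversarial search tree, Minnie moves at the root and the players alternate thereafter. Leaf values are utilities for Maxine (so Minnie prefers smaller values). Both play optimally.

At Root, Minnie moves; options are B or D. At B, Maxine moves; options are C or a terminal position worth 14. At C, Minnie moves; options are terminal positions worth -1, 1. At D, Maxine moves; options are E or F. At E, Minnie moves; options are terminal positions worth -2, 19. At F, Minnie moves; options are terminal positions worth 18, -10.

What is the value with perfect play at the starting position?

C (Minnie): min(-1, 1) = -1
B (Maxine): max(-1, 14) = 14
E (Minnie): min(-2, 19) = -2
F (Minnie): min(18, -10) = -10
D (Maxine): max(-2, -10) = -2
Root (Minnie): min(14, -2) = -2

-2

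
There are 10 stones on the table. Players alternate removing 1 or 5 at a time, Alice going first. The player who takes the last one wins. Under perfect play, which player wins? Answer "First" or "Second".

Second

Mark each pile size as W (mover wins) or L (mover loses):
i:   0  1  2  3  4  5  6  7  8  9 10
     L  W  L  W  L  W  L  W  L  W  L
Position 10 is L, so the second player wins.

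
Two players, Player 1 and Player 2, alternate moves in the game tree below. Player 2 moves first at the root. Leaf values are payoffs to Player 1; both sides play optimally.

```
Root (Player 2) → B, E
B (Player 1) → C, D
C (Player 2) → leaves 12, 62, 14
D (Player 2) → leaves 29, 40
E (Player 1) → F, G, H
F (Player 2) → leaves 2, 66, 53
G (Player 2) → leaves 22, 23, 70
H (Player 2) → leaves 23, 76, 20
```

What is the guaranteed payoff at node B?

29

C: min(12, 62, 14) = 12
D: min(29, 40) = 29
B: max(12, 29) = 29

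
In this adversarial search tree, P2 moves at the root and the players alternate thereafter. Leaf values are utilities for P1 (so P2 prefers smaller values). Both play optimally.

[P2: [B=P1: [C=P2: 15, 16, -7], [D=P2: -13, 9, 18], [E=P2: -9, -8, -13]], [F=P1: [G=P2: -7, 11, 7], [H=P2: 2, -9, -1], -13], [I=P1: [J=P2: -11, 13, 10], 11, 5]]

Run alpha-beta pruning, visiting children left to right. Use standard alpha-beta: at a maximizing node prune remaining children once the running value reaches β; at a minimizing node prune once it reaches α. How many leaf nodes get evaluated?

12

C [α=-∞,β=+∞]: v=-7
D [α=-7,β=+∞]: v=-13 after child 1 ≤ α → α-cutoff, skip 2
E [α=-7,β=+∞]: v=-9 after child 1 ≤ α → α-cutoff, skip 2
B [α=-∞,β=+∞]: v=-7
G [α=-∞,β=-7]: v=-7
F [α=-∞,β=-7]: v=-7 after child 1 ≥ β → β-cutoff, skip 2
J [α=-∞,β=-7]: v=-11
I [α=-∞,β=-7]: v=11 after child 2 ≥ β → β-cutoff, skip 1
Root [α=-∞,β=+∞]: v=-7
Leaves evaluated: 12 of 21.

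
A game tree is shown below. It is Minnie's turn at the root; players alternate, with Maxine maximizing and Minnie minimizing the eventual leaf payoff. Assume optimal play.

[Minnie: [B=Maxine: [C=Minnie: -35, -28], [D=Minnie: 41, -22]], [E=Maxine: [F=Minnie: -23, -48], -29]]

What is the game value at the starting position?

-29

C (Minnie): min(-35, -28) = -35
D (Minnie): min(41, -22) = -22
B (Maxine): max(-35, -22) = -22
F (Minnie): min(-23, -48) = -48
E (Maxine): max(-48, -29) = -29
Root (Minnie): min(-22, -29) = -29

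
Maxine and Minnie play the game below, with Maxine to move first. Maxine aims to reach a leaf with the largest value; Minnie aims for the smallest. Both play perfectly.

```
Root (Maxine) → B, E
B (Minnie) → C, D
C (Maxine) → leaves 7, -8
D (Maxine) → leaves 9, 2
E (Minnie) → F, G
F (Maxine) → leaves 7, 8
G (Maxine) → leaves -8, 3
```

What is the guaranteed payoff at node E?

3

F: max(7, 8) = 8
G: max(-8, 3) = 3
E: min(8, 3) = 3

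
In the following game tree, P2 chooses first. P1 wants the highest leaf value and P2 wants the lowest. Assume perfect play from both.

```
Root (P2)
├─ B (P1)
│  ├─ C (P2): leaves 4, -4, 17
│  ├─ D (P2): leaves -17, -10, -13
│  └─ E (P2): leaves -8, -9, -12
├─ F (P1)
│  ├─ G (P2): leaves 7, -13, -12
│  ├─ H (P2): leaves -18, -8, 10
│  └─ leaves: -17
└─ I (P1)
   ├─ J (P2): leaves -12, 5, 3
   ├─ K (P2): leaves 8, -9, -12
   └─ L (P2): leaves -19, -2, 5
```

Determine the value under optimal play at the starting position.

C (P2): min(4, -4, 17) = -4
D (P2): min(-17, -10, -13) = -17
E (P2): min(-8, -9, -12) = -12
B (P1): max(-4, -17, -12) = -4
G (P2): min(7, -13, -12) = -13
H (P2): min(-18, -8, 10) = -18
F (P1): max(-13, -18, -17) = -13
J (P2): min(-12, 5, 3) = -12
K (P2): min(8, -9, -12) = -12
L (P2): min(-19, -2, 5) = -19
I (P1): max(-12, -12, -19) = -12
Root (P2): min(-4, -13, -12) = -13

-13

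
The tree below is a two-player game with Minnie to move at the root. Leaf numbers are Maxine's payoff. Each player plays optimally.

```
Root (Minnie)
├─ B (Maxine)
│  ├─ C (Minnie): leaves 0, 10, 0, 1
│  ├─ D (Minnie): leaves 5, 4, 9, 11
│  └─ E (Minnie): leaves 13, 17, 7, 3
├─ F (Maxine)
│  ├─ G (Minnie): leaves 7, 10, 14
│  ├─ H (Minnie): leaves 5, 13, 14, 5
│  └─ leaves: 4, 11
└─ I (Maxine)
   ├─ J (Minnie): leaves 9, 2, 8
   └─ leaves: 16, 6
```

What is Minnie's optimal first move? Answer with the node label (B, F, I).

C (Minnie): min(0, 10, 0, 1) = 0
D (Minnie): min(5, 4, 9, 11) = 4
E (Minnie): min(13, 17, 7, 3) = 3
B (Maxine): max(0, 4, 3) = 4
G (Minnie): min(7, 10, 14) = 7
H (Minnie): min(5, 13, 14, 5) = 5
F (Maxine): max(7, 5, 4, 11) = 11
J (Minnie): min(9, 2, 8) = 2
I (Maxine): max(2, 16, 6) = 16
Root (Minnie): min(4, 11, 16) = 4
Minnie picks the child with the lowest value: B (value 4).

B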